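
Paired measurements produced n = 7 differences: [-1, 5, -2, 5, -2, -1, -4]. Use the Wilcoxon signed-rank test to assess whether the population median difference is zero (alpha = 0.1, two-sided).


Step 1: Drop any zero differences (none here) and take |d_i|.
|d| = [1, 5, 2, 5, 2, 1, 4]
Step 2: Midrank |d_i| (ties get averaged ranks).
ranks: |1|->1.5, |5|->6.5, |2|->3.5, |5|->6.5, |2|->3.5, |1|->1.5, |4|->5
Step 3: Attach original signs; sum ranks with positive sign and with negative sign.
W+ = 6.5 + 6.5 = 13
W- = 1.5 + 3.5 + 3.5 + 1.5 + 5 = 15
(Check: W+ + W- = 28 should equal n(n+1)/2 = 28.)
Step 4: Test statistic W = min(W+, W-) = 13.
Step 5: Ties in |d|, so use the tie-corrected normal approximation.
        E[W] = n(n+1)/4 = 7*8/4 = 14.
        Tie groups: |d|=1 (t=2), |d|=2 (t=2), |d|=5 (t=2); sum(t^3 - t) = 18.
        Var[W] = n(n+1)(2n+1)/24 - sum(t^3-t)/48 = 840/24 - 18/48 = 34.625.
        z = (W - E[W]) / sqrt(Var[W]) = (13 - 14) / 5.8843 = -0.1699.
        Two-sided p = 2*Phi(z) = 0.865054.
Step 6: alpha = 0.1. fail to reject H0.

W+ = 13, W- = 15, W = min = 13, p = 0.865054, fail to reject H0.


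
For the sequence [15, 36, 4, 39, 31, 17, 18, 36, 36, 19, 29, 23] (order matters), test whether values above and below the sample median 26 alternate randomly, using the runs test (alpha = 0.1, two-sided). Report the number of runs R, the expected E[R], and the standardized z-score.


Step 1: Compute median = 26; label A = above, B = below.
Labels in order: BABAABBAABAB  (n_A = 6, n_B = 6)
Step 2: Count runs R = 9.
Step 3: Under H0 (random ordering), E[R] = 2*n_A*n_B/(n_A+n_B) + 1 = 2*6*6/12 + 1 = 7.0000.
        Var[R] = 2*n_A*n_B*(2*n_A*n_B - n_A - n_B) / ((n_A+n_B)^2 * (n_A+n_B-1)) = 4320/1584 = 2.7273.
        SD[R] = 1.6514.
Step 4: Continuity-corrected z = (R - 0.5 - E[R]) / SD[R] = (9 - 0.5 - 7.0000) / 1.6514 = 0.9083.
Step 5: Two-sided p-value via normal approximation = 2*(1 - Phi(|z|)) = 0.363722.
Step 6: alpha = 0.1. fail to reject H0.

R = 9, z = 0.9083, p = 0.363722, fail to reject H0.


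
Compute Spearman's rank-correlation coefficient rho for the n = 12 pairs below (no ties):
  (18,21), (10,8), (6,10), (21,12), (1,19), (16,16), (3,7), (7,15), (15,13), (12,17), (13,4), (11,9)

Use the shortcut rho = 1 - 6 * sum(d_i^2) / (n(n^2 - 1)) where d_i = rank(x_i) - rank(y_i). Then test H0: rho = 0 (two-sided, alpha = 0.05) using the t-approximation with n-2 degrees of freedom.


Step 1: Rank x and y separately (midranks; no ties here).
rank(x): 18->11, 10->5, 6->3, 21->12, 1->1, 16->10, 3->2, 7->4, 15->9, 12->7, 13->8, 11->6
rank(y): 21->12, 8->3, 10->5, 12->6, 19->11, 16->9, 7->2, 15->8, 13->7, 17->10, 4->1, 9->4
Step 2: d_i = R_x(i) - R_y(i); compute d_i^2.
  (11-12)^2=1, (5-3)^2=4, (3-5)^2=4, (12-6)^2=36, (1-11)^2=100, (10-9)^2=1, (2-2)^2=0, (4-8)^2=16, (9-7)^2=4, (7-10)^2=9, (8-1)^2=49, (6-4)^2=4
sum(d^2) = 228.
Step 3: rho = 1 - 6*228 / (12*(12^2 - 1)) = 1 - 1368/1716 = 0.202797.
Step 4: Under H0, t = rho * sqrt((n-2)/(1-rho^2)) = 0.6549 ~ t(10).
Step 5: Two-sided p-value from the t-distribution with 10 df = 0.527302.
Step 6: alpha = 0.05. fail to reject H0.

rho = 0.2028, p = 0.527302, fail to reject H0 at alpha = 0.05.


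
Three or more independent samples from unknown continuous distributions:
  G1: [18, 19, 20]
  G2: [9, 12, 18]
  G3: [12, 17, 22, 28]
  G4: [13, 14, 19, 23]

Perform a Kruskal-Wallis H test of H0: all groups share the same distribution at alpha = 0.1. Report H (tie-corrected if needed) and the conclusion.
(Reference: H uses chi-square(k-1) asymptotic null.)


Step 1: Combine all N = 14 observations and assign midranks.
sorted (value, group, rank): (9,G2,1), (12,G2,2.5), (12,G3,2.5), (13,G4,4), (14,G4,5), (17,G3,6), (18,G1,7.5), (18,G2,7.5), (19,G1,9.5), (19,G4,9.5), (20,G1,11), (22,G3,12), (23,G4,13), (28,G3,14)
Step 2: Sum ranks within each group.
R_1 = 28 (n_1 = 3)
R_2 = 11 (n_2 = 3)
R_3 = 34.5 (n_3 = 4)
R_4 = 31.5 (n_4 = 4)
Step 3: H = 12/(N(N+1)) * sum(R_i^2/n_i) - 3(N+1)
     = 12/(14*15) * (28^2/3 + 11^2/3 + 34.5^2/4 + 31.5^2/4) - 3*15
     = 0.057143 * 847.292 - 45
     = 3.416667.
Step 4: Ties present; correction factor C = 1 - 18/(14^3 - 14) = 0.993407. Corrected H = 3.416667 / 0.993407 = 3.439344.
Step 5: Under H0, H ~ chi^2(3); p-value = 0.328715.
Step 6: alpha = 0.1. fail to reject H0.

H = 3.4393, df = 3, p = 0.328715, fail to reject H0.


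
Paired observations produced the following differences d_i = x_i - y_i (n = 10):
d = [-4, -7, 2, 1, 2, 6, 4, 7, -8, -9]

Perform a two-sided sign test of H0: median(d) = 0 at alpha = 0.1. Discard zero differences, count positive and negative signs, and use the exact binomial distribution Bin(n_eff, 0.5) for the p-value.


Step 1: Discard zero differences. Original n = 10; n_eff = number of nonzero differences = 10.
Nonzero differences (with sign): -4, -7, +2, +1, +2, +6, +4, +7, -8, -9
Step 2: Count signs: positive = 6, negative = 4.
Step 3: Under H0: P(positive) = 0.5, so the number of positives S ~ Bin(10, 0.5).
Step 4: Two-sided exact p-value = sum of Bin(10,0.5) probabilities at or below the observed probability = 0.753906.
Step 5: alpha = 0.1. fail to reject H0.

n_eff = 10, pos = 6, neg = 4, p = 0.753906, fail to reject H0.


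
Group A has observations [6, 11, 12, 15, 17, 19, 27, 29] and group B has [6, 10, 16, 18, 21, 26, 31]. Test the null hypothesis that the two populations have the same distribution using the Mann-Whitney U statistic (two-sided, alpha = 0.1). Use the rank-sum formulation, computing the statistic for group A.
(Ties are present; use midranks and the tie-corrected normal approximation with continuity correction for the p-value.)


Step 1: Combine and sort all 15 observations; assign midranks.
sorted (value, group): (6,X), (6,Y), (10,Y), (11,X), (12,X), (15,X), (16,Y), (17,X), (18,Y), (19,X), (21,Y), (26,Y), (27,X), (29,X), (31,Y)
ranks: 6->1.5, 6->1.5, 10->3, 11->4, 12->5, 15->6, 16->7, 17->8, 18->9, 19->10, 21->11, 26->12, 27->13, 29->14, 31->15
Step 2: Rank sum for X: R1 = 1.5 + 4 + 5 + 6 + 8 + 10 + 13 + 14 = 61.5.
Step 3: U_X = R1 - n1(n1+1)/2 = 61.5 - 8*9/2 = 61.5 - 36 = 25.5.
       U_Y = n1*n2 - U_X = 56 - 25.5 = 30.5.
Step 4: Ties are present, so use the tie-corrected normal approximation (with continuity correction) for the p-value.
Step 5: p-value = 0.816801; compare to alpha = 0.1. fail to reject H0.

U_X = 25.5, p = 0.816801, fail to reject H0 at alpha = 0.1.


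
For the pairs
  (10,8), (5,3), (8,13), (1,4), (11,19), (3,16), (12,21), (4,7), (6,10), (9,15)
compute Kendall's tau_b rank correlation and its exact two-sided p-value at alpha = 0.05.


Step 1: Enumerate the 45 unordered pairs (i,j) with i<j and classify each by sign(x_j-x_i) * sign(y_j-y_i).
  (1,2):dx=-5,dy=-5->C; (1,3):dx=-2,dy=+5->D; (1,4):dx=-9,dy=-4->C; (1,5):dx=+1,dy=+11->C
  (1,6):dx=-7,dy=+8->D; (1,7):dx=+2,dy=+13->C; (1,8):dx=-6,dy=-1->C; (1,9):dx=-4,dy=+2->D
  (1,10):dx=-1,dy=+7->D; (2,3):dx=+3,dy=+10->C; (2,4):dx=-4,dy=+1->D; (2,5):dx=+6,dy=+16->C
  (2,6):dx=-2,dy=+13->D; (2,7):dx=+7,dy=+18->C; (2,8):dx=-1,dy=+4->D; (2,9):dx=+1,dy=+7->C
  (2,10):dx=+4,dy=+12->C; (3,4):dx=-7,dy=-9->C; (3,5):dx=+3,dy=+6->C; (3,6):dx=-5,dy=+3->D
  (3,7):dx=+4,dy=+8->C; (3,8):dx=-4,dy=-6->C; (3,9):dx=-2,dy=-3->C; (3,10):dx=+1,dy=+2->C
  (4,5):dx=+10,dy=+15->C; (4,6):dx=+2,dy=+12->C; (4,7):dx=+11,dy=+17->C; (4,8):dx=+3,dy=+3->C
  (4,9):dx=+5,dy=+6->C; (4,10):dx=+8,dy=+11->C; (5,6):dx=-8,dy=-3->C; (5,7):dx=+1,dy=+2->C
  (5,8):dx=-7,dy=-12->C; (5,9):dx=-5,dy=-9->C; (5,10):dx=-2,dy=-4->C; (6,7):dx=+9,dy=+5->C
  (6,8):dx=+1,dy=-9->D; (6,9):dx=+3,dy=-6->D; (6,10):dx=+6,dy=-1->D; (7,8):dx=-8,dy=-14->C
  (7,9):dx=-6,dy=-11->C; (7,10):dx=-3,dy=-6->C; (8,9):dx=+2,dy=+3->C; (8,10):dx=+5,dy=+8->C
  (9,10):dx=+3,dy=+5->C
Step 2: C = 34, D = 11, total pairs = 45.
Step 3: tau = (C - D)/(n(n-1)/2) = (34 - 11)/45 = 0.511111.
Step 4: Exact two-sided p-value (enumerate n! = 3628800 permutations of y under H0): p = 0.046623.
Step 5: alpha = 0.05. reject H0.

tau_b = 0.5111 (C=34, D=11), p = 0.046623, reject H0.


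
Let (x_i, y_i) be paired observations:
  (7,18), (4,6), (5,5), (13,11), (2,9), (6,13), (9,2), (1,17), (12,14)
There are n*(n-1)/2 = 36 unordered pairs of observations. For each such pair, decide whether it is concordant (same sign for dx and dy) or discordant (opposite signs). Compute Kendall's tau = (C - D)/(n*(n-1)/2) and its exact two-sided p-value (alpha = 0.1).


Step 1: Enumerate the 36 unordered pairs (i,j) with i<j and classify each by sign(x_j-x_i) * sign(y_j-y_i).
  (1,2):dx=-3,dy=-12->C; (1,3):dx=-2,dy=-13->C; (1,4):dx=+6,dy=-7->D; (1,5):dx=-5,dy=-9->C
  (1,6):dx=-1,dy=-5->C; (1,7):dx=+2,dy=-16->D; (1,8):dx=-6,dy=-1->C; (1,9):dx=+5,dy=-4->D
  (2,3):dx=+1,dy=-1->D; (2,4):dx=+9,dy=+5->C; (2,5):dx=-2,dy=+3->D; (2,6):dx=+2,dy=+7->C
  (2,7):dx=+5,dy=-4->D; (2,8):dx=-3,dy=+11->D; (2,9):dx=+8,dy=+8->C; (3,4):dx=+8,dy=+6->C
  (3,5):dx=-3,dy=+4->D; (3,6):dx=+1,dy=+8->C; (3,7):dx=+4,dy=-3->D; (3,8):dx=-4,dy=+12->D
  (3,9):dx=+7,dy=+9->C; (4,5):dx=-11,dy=-2->C; (4,6):dx=-7,dy=+2->D; (4,7):dx=-4,dy=-9->C
  (4,8):dx=-12,dy=+6->D; (4,9):dx=-1,dy=+3->D; (5,6):dx=+4,dy=+4->C; (5,7):dx=+7,dy=-7->D
  (5,8):dx=-1,dy=+8->D; (5,9):dx=+10,dy=+5->C; (6,7):dx=+3,dy=-11->D; (6,8):dx=-5,dy=+4->D
  (6,9):dx=+6,dy=+1->C; (7,8):dx=-8,dy=+15->D; (7,9):dx=+3,dy=+12->C; (8,9):dx=+11,dy=-3->D
Step 2: C = 17, D = 19, total pairs = 36.
Step 3: tau = (C - D)/(n(n-1)/2) = (17 - 19)/36 = -0.055556.
Step 4: Exact two-sided p-value (enumerate n! = 362880 permutations of y under H0): p = 0.919455.
Step 5: alpha = 0.1. fail to reject H0.

tau_b = -0.0556 (C=17, D=19), p = 0.919455, fail to reject H0.


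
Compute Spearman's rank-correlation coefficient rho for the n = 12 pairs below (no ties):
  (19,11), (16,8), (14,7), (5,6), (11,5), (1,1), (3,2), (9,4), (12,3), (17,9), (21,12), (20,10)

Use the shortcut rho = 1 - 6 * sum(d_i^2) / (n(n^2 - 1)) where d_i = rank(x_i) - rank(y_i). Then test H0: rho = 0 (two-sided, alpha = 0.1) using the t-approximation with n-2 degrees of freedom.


Step 1: Rank x and y separately (midranks; no ties here).
rank(x): 19->10, 16->8, 14->7, 5->3, 11->5, 1->1, 3->2, 9->4, 12->6, 17->9, 21->12, 20->11
rank(y): 11->11, 8->8, 7->7, 6->6, 5->5, 1->1, 2->2, 4->4, 3->3, 9->9, 12->12, 10->10
Step 2: d_i = R_x(i) - R_y(i); compute d_i^2.
  (10-11)^2=1, (8-8)^2=0, (7-7)^2=0, (3-6)^2=9, (5-5)^2=0, (1-1)^2=0, (2-2)^2=0, (4-4)^2=0, (6-3)^2=9, (9-9)^2=0, (12-12)^2=0, (11-10)^2=1
sum(d^2) = 20.
Step 3: rho = 1 - 6*20 / (12*(12^2 - 1)) = 1 - 120/1716 = 0.930070.
Step 4: Under H0, t = rho * sqrt((n-2)/(1-rho^2)) = 8.0057 ~ t(10).
Step 5: Two-sided p-value from the t-distribution with 10 df = 0.000012.
Step 6: alpha = 0.1. reject H0.

rho = 0.9301, p = 0.000012, reject H0 at alpha = 0.1.


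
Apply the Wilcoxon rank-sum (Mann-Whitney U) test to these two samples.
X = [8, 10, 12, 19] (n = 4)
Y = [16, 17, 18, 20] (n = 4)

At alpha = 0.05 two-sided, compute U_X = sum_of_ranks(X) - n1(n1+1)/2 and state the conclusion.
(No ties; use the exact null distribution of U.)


Step 1: Combine and sort all 8 observations; assign midranks.
sorted (value, group): (8,X), (10,X), (12,X), (16,Y), (17,Y), (18,Y), (19,X), (20,Y)
ranks: 8->1, 10->2, 12->3, 16->4, 17->5, 18->6, 19->7, 20->8
Step 2: Rank sum for X: R1 = 1 + 2 + 3 + 7 = 13.
Step 3: U_X = R1 - n1(n1+1)/2 = 13 - 4*5/2 = 13 - 10 = 3.
       U_Y = n1*n2 - U_X = 16 - 3 = 13.
Step 4: No ties, so the exact null distribution of U (based on enumerating the C(8,4) = 70 equally likely rank assignments) gives the two-sided p-value.
Step 5: p-value = 0.200000; compare to alpha = 0.05. fail to reject H0.

U_X = 3, p = 0.200000, fail to reject H0 at alpha = 0.05.


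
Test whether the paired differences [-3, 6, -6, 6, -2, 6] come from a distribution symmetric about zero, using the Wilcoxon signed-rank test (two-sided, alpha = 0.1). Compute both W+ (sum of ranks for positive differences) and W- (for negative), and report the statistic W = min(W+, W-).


Step 1: Drop any zero differences (none here) and take |d_i|.
|d| = [3, 6, 6, 6, 2, 6]
Step 2: Midrank |d_i| (ties get averaged ranks).
ranks: |3|->2, |6|->4.5, |6|->4.5, |6|->4.5, |2|->1, |6|->4.5
Step 3: Attach original signs; sum ranks with positive sign and with negative sign.
W+ = 4.5 + 4.5 + 4.5 = 13.5
W- = 2 + 4.5 + 1 = 7.5
(Check: W+ + W- = 21 should equal n(n+1)/2 = 21.)
Step 4: Test statistic W = min(W+, W-) = 7.5.
Step 5: Ties in |d|, so use the tie-corrected normal approximation.
        E[W] = n(n+1)/4 = 6*7/4 = 10.5.
        Tie groups: |d|=6 (t=4); sum(t^3 - t) = 60.
        Var[W] = n(n+1)(2n+1)/24 - sum(t^3-t)/48 = 546/24 - 60/48 = 21.5.
        z = (W - E[W]) / sqrt(Var[W]) = (7.5 - 10.5) / 4.6368 = -0.6470.
        Two-sided p = 2*Phi(z) = 0.517634.
Step 6: alpha = 0.1. fail to reject H0.

W+ = 13.5, W- = 7.5, W = min = 7.5, p = 0.517634, fail to reject H0.


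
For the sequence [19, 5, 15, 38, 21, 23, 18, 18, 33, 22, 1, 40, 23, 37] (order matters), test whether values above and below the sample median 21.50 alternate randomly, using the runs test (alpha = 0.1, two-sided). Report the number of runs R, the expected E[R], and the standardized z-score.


Step 1: Compute median = 21.50; label A = above, B = below.
Labels in order: BBBABABBAABAAA  (n_A = 7, n_B = 7)
Step 2: Count runs R = 8.
Step 3: Under H0 (random ordering), E[R] = 2*n_A*n_B/(n_A+n_B) + 1 = 2*7*7/14 + 1 = 8.0000.
        Var[R] = 2*n_A*n_B*(2*n_A*n_B - n_A - n_B) / ((n_A+n_B)^2 * (n_A+n_B-1)) = 8232/2548 = 3.2308.
        SD[R] = 1.7974.
Step 4: R = E[R], so z = 0 with no continuity correction.
Step 5: Two-sided p-value via normal approximation = 2*(1 - Phi(|z|)) = 1.000000.
Step 6: alpha = 0.1. fail to reject H0.

R = 8, z = 0.0000, p = 1.000000, fail to reject H0.


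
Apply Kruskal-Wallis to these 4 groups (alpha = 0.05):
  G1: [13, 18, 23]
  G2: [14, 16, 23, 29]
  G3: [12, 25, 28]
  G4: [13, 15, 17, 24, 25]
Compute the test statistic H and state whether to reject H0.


Step 1: Combine all N = 15 observations and assign midranks.
sorted (value, group, rank): (12,G3,1), (13,G1,2.5), (13,G4,2.5), (14,G2,4), (15,G4,5), (16,G2,6), (17,G4,7), (18,G1,8), (23,G1,9.5), (23,G2,9.5), (24,G4,11), (25,G3,12.5), (25,G4,12.5), (28,G3,14), (29,G2,15)
Step 2: Sum ranks within each group.
R_1 = 20 (n_1 = 3)
R_2 = 34.5 (n_2 = 4)
R_3 = 27.5 (n_3 = 3)
R_4 = 38 (n_4 = 5)
Step 3: H = 12/(N(N+1)) * sum(R_i^2/n_i) - 3(N+1)
     = 12/(15*16) * (20^2/3 + 34.5^2/4 + 27.5^2/3 + 38^2/5) - 3*16
     = 0.050000 * 971.779 - 48
     = 0.588958.
Step 4: Ties present; correction factor C = 1 - 18/(15^3 - 15) = 0.994643. Corrected H = 0.588958 / 0.994643 = 0.592130.
Step 5: Under H0, H ~ chi^2(3); p-value = 0.898232.
Step 6: alpha = 0.05. fail to reject H0.

H = 0.5921, df = 3, p = 0.898232, fail to reject H0.


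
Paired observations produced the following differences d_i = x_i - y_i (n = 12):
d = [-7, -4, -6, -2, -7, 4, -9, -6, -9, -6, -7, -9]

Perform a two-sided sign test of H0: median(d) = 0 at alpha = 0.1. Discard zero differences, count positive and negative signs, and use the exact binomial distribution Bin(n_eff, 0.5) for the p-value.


Step 1: Discard zero differences. Original n = 12; n_eff = number of nonzero differences = 12.
Nonzero differences (with sign): -7, -4, -6, -2, -7, +4, -9, -6, -9, -6, -7, -9
Step 2: Count signs: positive = 1, negative = 11.
Step 3: Under H0: P(positive) = 0.5, so the number of positives S ~ Bin(12, 0.5).
Step 4: Two-sided exact p-value = sum of Bin(12,0.5) probabilities at or below the observed probability = 0.006348.
Step 5: alpha = 0.1. reject H0.

n_eff = 12, pos = 1, neg = 11, p = 0.006348, reject H0.


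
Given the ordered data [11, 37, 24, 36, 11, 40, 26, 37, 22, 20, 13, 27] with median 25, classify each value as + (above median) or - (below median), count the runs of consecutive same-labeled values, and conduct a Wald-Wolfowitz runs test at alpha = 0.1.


Step 1: Compute median = 25; label A = above, B = below.
Labels in order: BABABAAABBBA  (n_A = 6, n_B = 6)
Step 2: Count runs R = 8.
Step 3: Under H0 (random ordering), E[R] = 2*n_A*n_B/(n_A+n_B) + 1 = 2*6*6/12 + 1 = 7.0000.
        Var[R] = 2*n_A*n_B*(2*n_A*n_B - n_A - n_B) / ((n_A+n_B)^2 * (n_A+n_B-1)) = 4320/1584 = 2.7273.
        SD[R] = 1.6514.
Step 4: Continuity-corrected z = (R - 0.5 - E[R]) / SD[R] = (8 - 0.5 - 7.0000) / 1.6514 = 0.3028.
Step 5: Two-sided p-value via normal approximation = 2*(1 - Phi(|z|)) = 0.762069.
Step 6: alpha = 0.1. fail to reject H0.

R = 8, z = 0.3028, p = 0.762069, fail to reject H0.


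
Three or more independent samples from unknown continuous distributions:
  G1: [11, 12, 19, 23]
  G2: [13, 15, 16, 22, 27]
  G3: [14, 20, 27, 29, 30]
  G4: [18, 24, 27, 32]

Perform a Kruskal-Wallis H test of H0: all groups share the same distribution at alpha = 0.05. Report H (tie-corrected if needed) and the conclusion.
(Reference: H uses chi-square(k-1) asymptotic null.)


Step 1: Combine all N = 18 observations and assign midranks.
sorted (value, group, rank): (11,G1,1), (12,G1,2), (13,G2,3), (14,G3,4), (15,G2,5), (16,G2,6), (18,G4,7), (19,G1,8), (20,G3,9), (22,G2,10), (23,G1,11), (24,G4,12), (27,G2,14), (27,G3,14), (27,G4,14), (29,G3,16), (30,G3,17), (32,G4,18)
Step 2: Sum ranks within each group.
R_1 = 22 (n_1 = 4)
R_2 = 38 (n_2 = 5)
R_3 = 60 (n_3 = 5)
R_4 = 51 (n_4 = 4)
Step 3: H = 12/(N(N+1)) * sum(R_i^2/n_i) - 3(N+1)
     = 12/(18*19) * (22^2/4 + 38^2/5 + 60^2/5 + 51^2/4) - 3*19
     = 0.035088 * 1780.05 - 57
     = 5.457895.
Step 4: Ties present; correction factor C = 1 - 24/(18^3 - 18) = 0.995872. Corrected H = 5.457895 / 0.995872 = 5.480518.
Step 5: Under H0, H ~ chi^2(3); p-value = 0.139809.
Step 6: alpha = 0.05. fail to reject H0.

H = 5.4805, df = 3, p = 0.139809, fail to reject H0.


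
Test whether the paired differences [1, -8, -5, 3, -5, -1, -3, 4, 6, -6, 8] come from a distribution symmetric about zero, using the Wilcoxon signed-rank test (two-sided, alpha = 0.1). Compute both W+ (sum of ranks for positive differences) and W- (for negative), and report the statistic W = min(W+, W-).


Step 1: Drop any zero differences (none here) and take |d_i|.
|d| = [1, 8, 5, 3, 5, 1, 3, 4, 6, 6, 8]
Step 2: Midrank |d_i| (ties get averaged ranks).
ranks: |1|->1.5, |8|->10.5, |5|->6.5, |3|->3.5, |5|->6.5, |1|->1.5, |3|->3.5, |4|->5, |6|->8.5, |6|->8.5, |8|->10.5
Step 3: Attach original signs; sum ranks with positive sign and with negative sign.
W+ = 1.5 + 3.5 + 5 + 8.5 + 10.5 = 29
W- = 10.5 + 6.5 + 6.5 + 1.5 + 3.5 + 8.5 = 37
(Check: W+ + W- = 66 should equal n(n+1)/2 = 66.)
Step 4: Test statistic W = min(W+, W-) = 29.
Step 5: Ties in |d|, so use the tie-corrected normal approximation.
        E[W] = n(n+1)/4 = 11*12/4 = 33.
        Tie groups: |d|=1 (t=2), |d|=3 (t=2), |d|=5 (t=2), |d|=6 (t=2), |d|=8 (t=2); sum(t^3 - t) = 30.
        Var[W] = n(n+1)(2n+1)/24 - sum(t^3-t)/48 = 3036/24 - 30/48 = 125.875.
        z = (W - E[W]) / sqrt(Var[W]) = (29 - 33) / 11.2194 = -0.3565.
        Two-sided p = 2*Phi(z) = 0.721447.
Step 6: alpha = 0.1. fail to reject H0.

W+ = 29, W- = 37, W = min = 29, p = 0.721447, fail to reject H0.


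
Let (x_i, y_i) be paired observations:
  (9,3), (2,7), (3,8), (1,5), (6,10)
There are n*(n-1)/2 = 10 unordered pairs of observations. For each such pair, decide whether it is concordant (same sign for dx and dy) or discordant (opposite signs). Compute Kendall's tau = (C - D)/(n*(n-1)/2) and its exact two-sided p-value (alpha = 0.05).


Step 1: Enumerate the 10 unordered pairs (i,j) with i<j and classify each by sign(x_j-x_i) * sign(y_j-y_i).
  (1,2):dx=-7,dy=+4->D; (1,3):dx=-6,dy=+5->D; (1,4):dx=-8,dy=+2->D; (1,5):dx=-3,dy=+7->D
  (2,3):dx=+1,dy=+1->C; (2,4):dx=-1,dy=-2->C; (2,5):dx=+4,dy=+3->C; (3,4):dx=-2,dy=-3->C
  (3,5):dx=+3,dy=+2->C; (4,5):dx=+5,dy=+5->C
Step 2: C = 6, D = 4, total pairs = 10.
Step 3: tau = (C - D)/(n(n-1)/2) = (6 - 4)/10 = 0.200000.
Step 4: Exact two-sided p-value (enumerate n! = 120 permutations of y under H0): p = 0.816667.
Step 5: alpha = 0.05. fail to reject H0.

tau_b = 0.2000 (C=6, D=4), p = 0.816667, fail to reject H0.


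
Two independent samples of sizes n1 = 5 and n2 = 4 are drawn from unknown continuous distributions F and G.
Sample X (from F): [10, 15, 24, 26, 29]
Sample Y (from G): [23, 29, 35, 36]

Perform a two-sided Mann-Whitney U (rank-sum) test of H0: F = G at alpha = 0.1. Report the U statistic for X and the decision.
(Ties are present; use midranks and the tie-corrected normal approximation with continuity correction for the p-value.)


Step 1: Combine and sort all 9 observations; assign midranks.
sorted (value, group): (10,X), (15,X), (23,Y), (24,X), (26,X), (29,X), (29,Y), (35,Y), (36,Y)
ranks: 10->1, 15->2, 23->3, 24->4, 26->5, 29->6.5, 29->6.5, 35->8, 36->9
Step 2: Rank sum for X: R1 = 1 + 2 + 4 + 5 + 6.5 = 18.5.
Step 3: U_X = R1 - n1(n1+1)/2 = 18.5 - 5*6/2 = 18.5 - 15 = 3.5.
       U_Y = n1*n2 - U_X = 20 - 3.5 = 16.5.
Step 4: Ties are present, so use the tie-corrected normal approximation (with continuity correction) for the p-value.
Step 5: p-value = 0.139983; compare to alpha = 0.1. fail to reject H0.

U_X = 3.5, p = 0.139983, fail to reject H0 at alpha = 0.1.


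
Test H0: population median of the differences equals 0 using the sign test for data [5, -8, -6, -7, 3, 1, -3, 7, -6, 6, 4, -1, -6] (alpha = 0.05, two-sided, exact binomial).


Step 1: Discard zero differences. Original n = 13; n_eff = number of nonzero differences = 13.
Nonzero differences (with sign): +5, -8, -6, -7, +3, +1, -3, +7, -6, +6, +4, -1, -6
Step 2: Count signs: positive = 6, negative = 7.
Step 3: Under H0: P(positive) = 0.5, so the number of positives S ~ Bin(13, 0.5).
Step 4: Two-sided exact p-value = sum of Bin(13,0.5) probabilities at or below the observed probability = 1.000000.
Step 5: alpha = 0.05. fail to reject H0.

n_eff = 13, pos = 6, neg = 7, p = 1.000000, fail to reject H0.


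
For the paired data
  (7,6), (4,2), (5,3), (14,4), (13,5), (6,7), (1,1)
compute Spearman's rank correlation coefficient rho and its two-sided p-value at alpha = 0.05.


Step 1: Rank x and y separately (midranks; no ties here).
rank(x): 7->5, 4->2, 5->3, 14->7, 13->6, 6->4, 1->1
rank(y): 6->6, 2->2, 3->3, 4->4, 5->5, 7->7, 1->1
Step 2: d_i = R_x(i) - R_y(i); compute d_i^2.
  (5-6)^2=1, (2-2)^2=0, (3-3)^2=0, (7-4)^2=9, (6-5)^2=1, (4-7)^2=9, (1-1)^2=0
sum(d^2) = 20.
Step 3: rho = 1 - 6*20 / (7*(7^2 - 1)) = 1 - 120/336 = 0.642857.
Step 4: Under H0, t = rho * sqrt((n-2)/(1-rho^2)) = 1.8766 ~ t(5).
Step 5: Two-sided p-value from the t-distribution with 5 df = 0.119392.
Step 6: alpha = 0.05. fail to reject H0.

rho = 0.6429, p = 0.119392, fail to reject H0 at alpha = 0.05.


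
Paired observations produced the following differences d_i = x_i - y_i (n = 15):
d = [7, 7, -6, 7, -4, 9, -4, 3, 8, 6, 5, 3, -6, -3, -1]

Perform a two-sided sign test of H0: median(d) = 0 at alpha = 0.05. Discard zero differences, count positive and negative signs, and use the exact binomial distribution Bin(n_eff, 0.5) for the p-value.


Step 1: Discard zero differences. Original n = 15; n_eff = number of nonzero differences = 15.
Nonzero differences (with sign): +7, +7, -6, +7, -4, +9, -4, +3, +8, +6, +5, +3, -6, -3, -1
Step 2: Count signs: positive = 9, negative = 6.
Step 3: Under H0: P(positive) = 0.5, so the number of positives S ~ Bin(15, 0.5).
Step 4: Two-sided exact p-value = sum of Bin(15,0.5) probabilities at or below the observed probability = 0.607239.
Step 5: alpha = 0.05. fail to reject H0.

n_eff = 15, pos = 9, neg = 6, p = 0.607239, fail to reject H0.


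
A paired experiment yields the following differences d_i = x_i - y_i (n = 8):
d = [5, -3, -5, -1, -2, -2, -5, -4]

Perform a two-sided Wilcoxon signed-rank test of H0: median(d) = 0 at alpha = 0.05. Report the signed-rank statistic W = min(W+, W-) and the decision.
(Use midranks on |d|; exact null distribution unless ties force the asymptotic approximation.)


Step 1: Drop any zero differences (none here) and take |d_i|.
|d| = [5, 3, 5, 1, 2, 2, 5, 4]
Step 2: Midrank |d_i| (ties get averaged ranks).
ranks: |5|->7, |3|->4, |5|->7, |1|->1, |2|->2.5, |2|->2.5, |5|->7, |4|->5
Step 3: Attach original signs; sum ranks with positive sign and with negative sign.
W+ = 7 = 7
W- = 4 + 7 + 1 + 2.5 + 2.5 + 7 + 5 = 29
(Check: W+ + W- = 36 should equal n(n+1)/2 = 36.)
Step 4: Test statistic W = min(W+, W-) = 7.
Step 5: Ties in |d|, so use the tie-corrected normal approximation.
        E[W] = n(n+1)/4 = 8*9/4 = 18.
        Tie groups: |d|=2 (t=2), |d|=5 (t=3); sum(t^3 - t) = 30.
        Var[W] = n(n+1)(2n+1)/24 - sum(t^3-t)/48 = 1224/24 - 30/48 = 50.375.
        z = (W - E[W]) / sqrt(Var[W]) = (7 - 18) / 7.0975 = -1.5498.
        Two-sided p = 2*Phi(z) = 0.121181.
Step 6: alpha = 0.05. fail to reject H0.

W+ = 7, W- = 29, W = min = 7, p = 0.121181, fail to reject H0.


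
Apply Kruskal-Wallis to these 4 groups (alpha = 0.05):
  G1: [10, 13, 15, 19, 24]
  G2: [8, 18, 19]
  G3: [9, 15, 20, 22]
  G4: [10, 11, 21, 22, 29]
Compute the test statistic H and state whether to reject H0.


Step 1: Combine all N = 17 observations and assign midranks.
sorted (value, group, rank): (8,G2,1), (9,G3,2), (10,G1,3.5), (10,G4,3.5), (11,G4,5), (13,G1,6), (15,G1,7.5), (15,G3,7.5), (18,G2,9), (19,G1,10.5), (19,G2,10.5), (20,G3,12), (21,G4,13), (22,G3,14.5), (22,G4,14.5), (24,G1,16), (29,G4,17)
Step 2: Sum ranks within each group.
R_1 = 43.5 (n_1 = 5)
R_2 = 20.5 (n_2 = 3)
R_3 = 36 (n_3 = 4)
R_4 = 53 (n_4 = 5)
Step 3: H = 12/(N(N+1)) * sum(R_i^2/n_i) - 3(N+1)
     = 12/(17*18) * (43.5^2/5 + 20.5^2/3 + 36^2/4 + 53^2/5) - 3*18
     = 0.039216 * 1404.33 - 54
     = 1.071895.
Step 4: Ties present; correction factor C = 1 - 24/(17^3 - 17) = 0.995098. Corrected H = 1.071895 / 0.995098 = 1.077176.
Step 5: Under H0, H ~ chi^2(3); p-value = 0.782587.
Step 6: alpha = 0.05. fail to reject H0.

H = 1.0772, df = 3, p = 0.782587, fail to reject H0.


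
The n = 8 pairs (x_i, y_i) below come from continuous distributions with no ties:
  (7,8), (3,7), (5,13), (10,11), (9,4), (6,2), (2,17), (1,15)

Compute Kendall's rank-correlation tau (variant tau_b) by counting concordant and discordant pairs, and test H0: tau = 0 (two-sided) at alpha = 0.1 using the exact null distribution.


Step 1: Enumerate the 28 unordered pairs (i,j) with i<j and classify each by sign(x_j-x_i) * sign(y_j-y_i).
  (1,2):dx=-4,dy=-1->C; (1,3):dx=-2,dy=+5->D; (1,4):dx=+3,dy=+3->C; (1,5):dx=+2,dy=-4->D
  (1,6):dx=-1,dy=-6->C; (1,7):dx=-5,dy=+9->D; (1,8):dx=-6,dy=+7->D; (2,3):dx=+2,dy=+6->C
  (2,4):dx=+7,dy=+4->C; (2,5):dx=+6,dy=-3->D; (2,6):dx=+3,dy=-5->D; (2,7):dx=-1,dy=+10->D
  (2,8):dx=-2,dy=+8->D; (3,4):dx=+5,dy=-2->D; (3,5):dx=+4,dy=-9->D; (3,6):dx=+1,dy=-11->D
  (3,7):dx=-3,dy=+4->D; (3,8):dx=-4,dy=+2->D; (4,5):dx=-1,dy=-7->C; (4,6):dx=-4,dy=-9->C
  (4,7):dx=-8,dy=+6->D; (4,8):dx=-9,dy=+4->D; (5,6):dx=-3,dy=-2->C; (5,7):dx=-7,dy=+13->D
  (5,8):dx=-8,dy=+11->D; (6,7):dx=-4,dy=+15->D; (6,8):dx=-5,dy=+13->D; (7,8):dx=-1,dy=-2->C
Step 2: C = 9, D = 19, total pairs = 28.
Step 3: tau = (C - D)/(n(n-1)/2) = (9 - 19)/28 = -0.357143.
Step 4: Exact two-sided p-value (enumerate n! = 40320 permutations of y under H0): p = 0.275099.
Step 5: alpha = 0.1. fail to reject H0.

tau_b = -0.3571 (C=9, D=19), p = 0.275099, fail to reject H0.


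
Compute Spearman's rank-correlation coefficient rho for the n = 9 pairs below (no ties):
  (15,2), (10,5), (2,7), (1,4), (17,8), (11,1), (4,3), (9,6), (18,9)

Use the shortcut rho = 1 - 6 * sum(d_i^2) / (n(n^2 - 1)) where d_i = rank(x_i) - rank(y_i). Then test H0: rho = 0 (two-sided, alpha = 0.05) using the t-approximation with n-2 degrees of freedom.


Step 1: Rank x and y separately (midranks; no ties here).
rank(x): 15->7, 10->5, 2->2, 1->1, 17->8, 11->6, 4->3, 9->4, 18->9
rank(y): 2->2, 5->5, 7->7, 4->4, 8->8, 1->1, 3->3, 6->6, 9->9
Step 2: d_i = R_x(i) - R_y(i); compute d_i^2.
  (7-2)^2=25, (5-5)^2=0, (2-7)^2=25, (1-4)^2=9, (8-8)^2=0, (6-1)^2=25, (3-3)^2=0, (4-6)^2=4, (9-9)^2=0
sum(d^2) = 88.
Step 3: rho = 1 - 6*88 / (9*(9^2 - 1)) = 1 - 528/720 = 0.266667.
Step 4: Under H0, t = rho * sqrt((n-2)/(1-rho^2)) = 0.7320 ~ t(7).
Step 5: Two-sided p-value from the t-distribution with 7 df = 0.487922.
Step 6: alpha = 0.05. fail to reject H0.

rho = 0.2667, p = 0.487922, fail to reject H0 at alpha = 0.05.


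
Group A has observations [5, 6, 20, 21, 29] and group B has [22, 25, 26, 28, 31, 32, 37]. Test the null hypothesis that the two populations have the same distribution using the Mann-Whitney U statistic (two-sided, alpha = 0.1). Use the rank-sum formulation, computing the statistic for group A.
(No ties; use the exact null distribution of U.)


Step 1: Combine and sort all 12 observations; assign midranks.
sorted (value, group): (5,X), (6,X), (20,X), (21,X), (22,Y), (25,Y), (26,Y), (28,Y), (29,X), (31,Y), (32,Y), (37,Y)
ranks: 5->1, 6->2, 20->3, 21->4, 22->5, 25->6, 26->7, 28->8, 29->9, 31->10, 32->11, 37->12
Step 2: Rank sum for X: R1 = 1 + 2 + 3 + 4 + 9 = 19.
Step 3: U_X = R1 - n1(n1+1)/2 = 19 - 5*6/2 = 19 - 15 = 4.
       U_Y = n1*n2 - U_X = 35 - 4 = 31.
Step 4: No ties, so the exact null distribution of U (based on enumerating the C(12,5) = 792 equally likely rank assignments) gives the two-sided p-value.
Step 5: p-value = 0.030303; compare to alpha = 0.1. reject H0.

U_X = 4, p = 0.030303, reject H0 at alpha = 0.1.


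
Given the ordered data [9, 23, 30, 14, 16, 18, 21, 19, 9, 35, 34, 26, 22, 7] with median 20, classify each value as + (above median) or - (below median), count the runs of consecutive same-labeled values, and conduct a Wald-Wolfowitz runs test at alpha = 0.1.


Step 1: Compute median = 20; label A = above, B = below.
Labels in order: BAABBBABBAAAAB  (n_A = 7, n_B = 7)
Step 2: Count runs R = 7.
Step 3: Under H0 (random ordering), E[R] = 2*n_A*n_B/(n_A+n_B) + 1 = 2*7*7/14 + 1 = 8.0000.
        Var[R] = 2*n_A*n_B*(2*n_A*n_B - n_A - n_B) / ((n_A+n_B)^2 * (n_A+n_B-1)) = 8232/2548 = 3.2308.
        SD[R] = 1.7974.
Step 4: Continuity-corrected z = (R + 0.5 - E[R]) / SD[R] = (7 + 0.5 - 8.0000) / 1.7974 = -0.2782.
Step 5: Two-sided p-value via normal approximation = 2*(1 - Phi(|z|)) = 0.780879.
Step 6: alpha = 0.1. fail to reject H0.

R = 7, z = -0.2782, p = 0.780879, fail to reject H0.


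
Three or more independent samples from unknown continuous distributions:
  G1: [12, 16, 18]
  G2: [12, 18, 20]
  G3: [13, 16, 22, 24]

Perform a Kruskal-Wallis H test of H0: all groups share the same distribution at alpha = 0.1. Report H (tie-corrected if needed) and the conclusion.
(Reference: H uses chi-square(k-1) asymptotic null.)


Step 1: Combine all N = 10 observations and assign midranks.
sorted (value, group, rank): (12,G1,1.5), (12,G2,1.5), (13,G3,3), (16,G1,4.5), (16,G3,4.5), (18,G1,6.5), (18,G2,6.5), (20,G2,8), (22,G3,9), (24,G3,10)
Step 2: Sum ranks within each group.
R_1 = 12.5 (n_1 = 3)
R_2 = 16 (n_2 = 3)
R_3 = 26.5 (n_3 = 4)
Step 3: H = 12/(N(N+1)) * sum(R_i^2/n_i) - 3(N+1)
     = 12/(10*11) * (12.5^2/3 + 16^2/3 + 26.5^2/4) - 3*11
     = 0.109091 * 312.979 - 33
     = 1.143182.
Step 4: Ties present; correction factor C = 1 - 18/(10^3 - 10) = 0.981818. Corrected H = 1.143182 / 0.981818 = 1.164352.
Step 5: Under H0, H ~ chi^2(2); p-value = 0.558681.
Step 6: alpha = 0.1. fail to reject H0.

H = 1.1644, df = 2, p = 0.558681, fail to reject H0.


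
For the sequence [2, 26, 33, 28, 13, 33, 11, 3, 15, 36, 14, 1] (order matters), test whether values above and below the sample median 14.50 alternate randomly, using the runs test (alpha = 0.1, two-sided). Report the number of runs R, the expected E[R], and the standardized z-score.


Step 1: Compute median = 14.50; label A = above, B = below.
Labels in order: BAAABABBAABB  (n_A = 6, n_B = 6)
Step 2: Count runs R = 7.
Step 3: Under H0 (random ordering), E[R] = 2*n_A*n_B/(n_A+n_B) + 1 = 2*6*6/12 + 1 = 7.0000.
        Var[R] = 2*n_A*n_B*(2*n_A*n_B - n_A - n_B) / ((n_A+n_B)^2 * (n_A+n_B-1)) = 4320/1584 = 2.7273.
        SD[R] = 1.6514.
Step 4: R = E[R], so z = 0 with no continuity correction.
Step 5: Two-sided p-value via normal approximation = 2*(1 - Phi(|z|)) = 1.000000.
Step 6: alpha = 0.1. fail to reject H0.

R = 7, z = 0.0000, p = 1.000000, fail to reject H0.


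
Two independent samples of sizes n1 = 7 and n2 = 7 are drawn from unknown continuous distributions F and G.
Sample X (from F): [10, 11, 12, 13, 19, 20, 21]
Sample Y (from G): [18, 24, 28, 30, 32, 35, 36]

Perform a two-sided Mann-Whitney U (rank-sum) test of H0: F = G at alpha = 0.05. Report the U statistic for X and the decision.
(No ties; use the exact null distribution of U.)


Step 1: Combine and sort all 14 observations; assign midranks.
sorted (value, group): (10,X), (11,X), (12,X), (13,X), (18,Y), (19,X), (20,X), (21,X), (24,Y), (28,Y), (30,Y), (32,Y), (35,Y), (36,Y)
ranks: 10->1, 11->2, 12->3, 13->4, 18->5, 19->6, 20->7, 21->8, 24->9, 28->10, 30->11, 32->12, 35->13, 36->14
Step 2: Rank sum for X: R1 = 1 + 2 + 3 + 4 + 6 + 7 + 8 = 31.
Step 3: U_X = R1 - n1(n1+1)/2 = 31 - 7*8/2 = 31 - 28 = 3.
       U_Y = n1*n2 - U_X = 49 - 3 = 46.
Step 4: No ties, so the exact null distribution of U (based on enumerating the C(14,7) = 3432 equally likely rank assignments) gives the two-sided p-value.
Step 5: p-value = 0.004079; compare to alpha = 0.05. reject H0.

U_X = 3, p = 0.004079, reject H0 at alpha = 0.05.


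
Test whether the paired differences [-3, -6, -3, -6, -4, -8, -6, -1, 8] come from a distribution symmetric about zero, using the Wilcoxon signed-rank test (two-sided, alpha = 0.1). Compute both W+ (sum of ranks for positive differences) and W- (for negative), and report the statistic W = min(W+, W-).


Step 1: Drop any zero differences (none here) and take |d_i|.
|d| = [3, 6, 3, 6, 4, 8, 6, 1, 8]
Step 2: Midrank |d_i| (ties get averaged ranks).
ranks: |3|->2.5, |6|->6, |3|->2.5, |6|->6, |4|->4, |8|->8.5, |6|->6, |1|->1, |8|->8.5
Step 3: Attach original signs; sum ranks with positive sign and with negative sign.
W+ = 8.5 = 8.5
W- = 2.5 + 6 + 2.5 + 6 + 4 + 8.5 + 6 + 1 = 36.5
(Check: W+ + W- = 45 should equal n(n+1)/2 = 45.)
Step 4: Test statistic W = min(W+, W-) = 8.5.
Step 5: Ties in |d|, so use the tie-corrected normal approximation.
        E[W] = n(n+1)/4 = 9*10/4 = 22.5.
        Tie groups: |d|=3 (t=2), |d|=6 (t=3), |d|=8 (t=2); sum(t^3 - t) = 36.
        Var[W] = n(n+1)(2n+1)/24 - sum(t^3-t)/48 = 1710/24 - 36/48 = 70.5.
        z = (W - E[W]) / sqrt(Var[W]) = (8.5 - 22.5) / 8.3964 = -1.6674.
        Two-sided p = 2*Phi(z) = 0.095440.
Step 6: alpha = 0.1. reject H0.

W+ = 8.5, W- = 36.5, W = min = 8.5, p = 0.095440, reject H0.


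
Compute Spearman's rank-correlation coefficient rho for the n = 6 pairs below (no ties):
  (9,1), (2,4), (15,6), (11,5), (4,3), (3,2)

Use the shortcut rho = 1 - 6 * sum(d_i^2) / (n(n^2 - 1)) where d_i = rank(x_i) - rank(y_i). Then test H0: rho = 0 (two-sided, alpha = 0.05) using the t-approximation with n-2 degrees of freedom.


Step 1: Rank x and y separately (midranks; no ties here).
rank(x): 9->4, 2->1, 15->6, 11->5, 4->3, 3->2
rank(y): 1->1, 4->4, 6->6, 5->5, 3->3, 2->2
Step 2: d_i = R_x(i) - R_y(i); compute d_i^2.
  (4-1)^2=9, (1-4)^2=9, (6-6)^2=0, (5-5)^2=0, (3-3)^2=0, (2-2)^2=0
sum(d^2) = 18.
Step 3: rho = 1 - 6*18 / (6*(6^2 - 1)) = 1 - 108/210 = 0.485714.
Step 4: Under H0, t = rho * sqrt((n-2)/(1-rho^2)) = 1.1113 ~ t(4).
Step 5: Two-sided p-value from the t-distribution with 4 df = 0.328723.
Step 6: alpha = 0.05. fail to reject H0.

rho = 0.4857, p = 0.328723, fail to reject H0 at alpha = 0.05.


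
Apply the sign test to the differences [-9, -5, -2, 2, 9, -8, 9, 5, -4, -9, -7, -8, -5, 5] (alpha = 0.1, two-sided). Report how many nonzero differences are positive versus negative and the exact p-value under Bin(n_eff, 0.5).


Step 1: Discard zero differences. Original n = 14; n_eff = number of nonzero differences = 14.
Nonzero differences (with sign): -9, -5, -2, +2, +9, -8, +9, +5, -4, -9, -7, -8, -5, +5
Step 2: Count signs: positive = 5, negative = 9.
Step 3: Under H0: P(positive) = 0.5, so the number of positives S ~ Bin(14, 0.5).
Step 4: Two-sided exact p-value = sum of Bin(14,0.5) probabilities at or below the observed probability = 0.423950.
Step 5: alpha = 0.1. fail to reject H0.

n_eff = 14, pos = 5, neg = 9, p = 0.423950, fail to reject H0.


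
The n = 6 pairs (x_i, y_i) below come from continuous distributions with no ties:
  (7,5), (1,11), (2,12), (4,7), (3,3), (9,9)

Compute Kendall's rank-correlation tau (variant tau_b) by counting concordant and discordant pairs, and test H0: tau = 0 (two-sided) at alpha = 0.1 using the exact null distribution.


Step 1: Enumerate the 15 unordered pairs (i,j) with i<j and classify each by sign(x_j-x_i) * sign(y_j-y_i).
  (1,2):dx=-6,dy=+6->D; (1,3):dx=-5,dy=+7->D; (1,4):dx=-3,dy=+2->D; (1,5):dx=-4,dy=-2->C
  (1,6):dx=+2,dy=+4->C; (2,3):dx=+1,dy=+1->C; (2,4):dx=+3,dy=-4->D; (2,5):dx=+2,dy=-8->D
  (2,6):dx=+8,dy=-2->D; (3,4):dx=+2,dy=-5->D; (3,5):dx=+1,dy=-9->D; (3,6):dx=+7,dy=-3->D
  (4,5):dx=-1,dy=-4->C; (4,6):dx=+5,dy=+2->C; (5,6):dx=+6,dy=+6->C
Step 2: C = 6, D = 9, total pairs = 15.
Step 3: tau = (C - D)/(n(n-1)/2) = (6 - 9)/15 = -0.200000.
Step 4: Exact two-sided p-value (enumerate n! = 720 permutations of y under H0): p = 0.719444.
Step 5: alpha = 0.1. fail to reject H0.

tau_b = -0.2000 (C=6, D=9), p = 0.719444, fail to reject H0.


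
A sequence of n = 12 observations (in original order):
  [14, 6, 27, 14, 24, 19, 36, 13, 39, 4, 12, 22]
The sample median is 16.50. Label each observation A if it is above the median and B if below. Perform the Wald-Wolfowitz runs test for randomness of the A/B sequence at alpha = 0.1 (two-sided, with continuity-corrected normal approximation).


Step 1: Compute median = 16.50; label A = above, B = below.
Labels in order: BBABAAABABBA  (n_A = 6, n_B = 6)
Step 2: Count runs R = 8.
Step 3: Under H0 (random ordering), E[R] = 2*n_A*n_B/(n_A+n_B) + 1 = 2*6*6/12 + 1 = 7.0000.
        Var[R] = 2*n_A*n_B*(2*n_A*n_B - n_A - n_B) / ((n_A+n_B)^2 * (n_A+n_B-1)) = 4320/1584 = 2.7273.
        SD[R] = 1.6514.
Step 4: Continuity-corrected z = (R - 0.5 - E[R]) / SD[R] = (8 - 0.5 - 7.0000) / 1.6514 = 0.3028.
Step 5: Two-sided p-value via normal approximation = 2*(1 - Phi(|z|)) = 0.762069.
Step 6: alpha = 0.1. fail to reject H0.

R = 8, z = 0.3028, p = 0.762069, fail to reject H0.


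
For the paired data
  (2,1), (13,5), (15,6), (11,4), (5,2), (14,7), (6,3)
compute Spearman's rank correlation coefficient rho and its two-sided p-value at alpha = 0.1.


Step 1: Rank x and y separately (midranks; no ties here).
rank(x): 2->1, 13->5, 15->7, 11->4, 5->2, 14->6, 6->3
rank(y): 1->1, 5->5, 6->6, 4->4, 2->2, 7->7, 3->3
Step 2: d_i = R_x(i) - R_y(i); compute d_i^2.
  (1-1)^2=0, (5-5)^2=0, (7-6)^2=1, (4-4)^2=0, (2-2)^2=0, (6-7)^2=1, (3-3)^2=0
sum(d^2) = 2.
Step 3: rho = 1 - 6*2 / (7*(7^2 - 1)) = 1 - 12/336 = 0.964286.
Step 4: Under H0, t = rho * sqrt((n-2)/(1-rho^2)) = 8.1408 ~ t(5).
Step 5: Two-sided p-value from the t-distribution with 5 df = 0.000454.
Step 6: alpha = 0.1. reject H0.

rho = 0.9643, p = 0.000454, reject H0 at alpha = 0.1.


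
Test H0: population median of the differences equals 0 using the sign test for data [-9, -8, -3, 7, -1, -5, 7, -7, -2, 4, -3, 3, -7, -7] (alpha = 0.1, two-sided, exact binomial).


Step 1: Discard zero differences. Original n = 14; n_eff = number of nonzero differences = 14.
Nonzero differences (with sign): -9, -8, -3, +7, -1, -5, +7, -7, -2, +4, -3, +3, -7, -7
Step 2: Count signs: positive = 4, negative = 10.
Step 3: Under H0: P(positive) = 0.5, so the number of positives S ~ Bin(14, 0.5).
Step 4: Two-sided exact p-value = sum of Bin(14,0.5) probabilities at or below the observed probability = 0.179565.
Step 5: alpha = 0.1. fail to reject H0.

n_eff = 14, pos = 4, neg = 10, p = 0.179565, fail to reject H0.


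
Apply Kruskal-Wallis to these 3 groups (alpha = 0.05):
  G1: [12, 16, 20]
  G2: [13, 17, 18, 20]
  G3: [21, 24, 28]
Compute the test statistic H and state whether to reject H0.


Step 1: Combine all N = 10 observations and assign midranks.
sorted (value, group, rank): (12,G1,1), (13,G2,2), (16,G1,3), (17,G2,4), (18,G2,5), (20,G1,6.5), (20,G2,6.5), (21,G3,8), (24,G3,9), (28,G3,10)
Step 2: Sum ranks within each group.
R_1 = 10.5 (n_1 = 3)
R_2 = 17.5 (n_2 = 4)
R_3 = 27 (n_3 = 3)
Step 3: H = 12/(N(N+1)) * sum(R_i^2/n_i) - 3(N+1)
     = 12/(10*11) * (10.5^2/3 + 17.5^2/4 + 27^2/3) - 3*11
     = 0.109091 * 356.312 - 33
     = 5.870455.
Step 4: Ties present; correction factor C = 1 - 6/(10^3 - 10) = 0.993939. Corrected H = 5.870455 / 0.993939 = 5.906250.
Step 5: Under H0, H ~ chi^2(2); p-value = 0.052176.
Step 6: alpha = 0.05. fail to reject H0.

H = 5.9062, df = 2, p = 0.052176, fail to reject H0.
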